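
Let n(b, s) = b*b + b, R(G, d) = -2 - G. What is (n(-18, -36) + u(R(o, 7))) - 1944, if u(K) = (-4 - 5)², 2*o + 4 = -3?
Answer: -1557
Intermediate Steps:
o = -7/2 (o = -2 + (½)*(-3) = -2 - 3/2 = -7/2 ≈ -3.5000)
n(b, s) = b + b² (n(b, s) = b² + b = b + b²)
u(K) = 81 (u(K) = (-9)² = 81)
(n(-18, -36) + u(R(o, 7))) - 1944 = (-18*(1 - 18) + 81) - 1944 = (-18*(-17) + 81) - 1944 = (306 + 81) - 1944 = 387 - 1944 = -1557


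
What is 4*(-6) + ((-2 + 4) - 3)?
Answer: -25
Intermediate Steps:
4*(-6) + ((-2 + 4) - 3) = -24 + (2 - 3) = -24 - 1 = -25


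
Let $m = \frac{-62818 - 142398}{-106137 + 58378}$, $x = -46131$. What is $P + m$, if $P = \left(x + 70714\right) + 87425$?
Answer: $\frac{5349595288}{47759} \approx 1.1201 \cdot 10^{5}$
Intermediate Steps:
$m = \frac{205216}{47759}$ ($m = - \frac{205216}{-47759} = \left(-205216\right) \left(- \frac{1}{47759}\right) = \frac{205216}{47759} \approx 4.2969$)
$P = 112008$ ($P = \left(-46131 + 70714\right) + 87425 = 24583 + 87425 = 112008$)
$P + m = 112008 + \frac{205216}{47759} = \frac{5349595288}{47759}$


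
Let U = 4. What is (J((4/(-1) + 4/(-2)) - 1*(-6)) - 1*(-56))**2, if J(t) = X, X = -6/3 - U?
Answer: 2500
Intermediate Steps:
X = -6 (X = -6/3 - 1*4 = -6*1/3 - 4 = -2 - 4 = -6)
J(t) = -6
(J((4/(-1) + 4/(-2)) - 1*(-6)) - 1*(-56))**2 = (-6 - 1*(-56))**2 = (-6 + 56)**2 = 50**2 = 2500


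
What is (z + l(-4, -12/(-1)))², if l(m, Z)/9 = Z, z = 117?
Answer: 50625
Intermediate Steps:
l(m, Z) = 9*Z
(z + l(-4, -12/(-1)))² = (117 + 9*(-12/(-1)))² = (117 + 9*(-12*(-1)))² = (117 + 9*12)² = (117 + 108)² = 225² = 50625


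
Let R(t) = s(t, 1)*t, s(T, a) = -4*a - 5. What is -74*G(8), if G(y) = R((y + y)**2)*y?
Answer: 1363968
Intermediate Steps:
s(T, a) = -5 - 4*a
R(t) = -9*t (R(t) = (-5 - 4*1)*t = (-5 - 4)*t = -9*t)
G(y) = -36*y**3 (G(y) = (-9*(y + y)**2)*y = (-9*4*y**2)*y = (-36*y**2)*y = -36*y**3)
-74*G(8) = -(-2664)*8**3 = -(-2664)*512 = -74*(-18432) = 1363968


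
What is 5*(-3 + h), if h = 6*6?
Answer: 165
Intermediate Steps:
h = 36
5*(-3 + h) = 5*(-3 + 36) = 5*33 = 165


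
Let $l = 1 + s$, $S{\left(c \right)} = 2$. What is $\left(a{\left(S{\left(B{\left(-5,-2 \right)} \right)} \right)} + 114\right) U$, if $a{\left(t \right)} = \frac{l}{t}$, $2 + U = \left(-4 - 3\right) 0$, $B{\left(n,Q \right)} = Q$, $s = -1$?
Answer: $-228$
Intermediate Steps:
$U = -2$ ($U = -2 + \left(-4 - 3\right) 0 = -2 - 0 = -2 + 0 = -2$)
$l = 0$ ($l = 1 - 1 = 0$)
$a{\left(t \right)} = 0$ ($a{\left(t \right)} = \frac{0}{t} = 0$)
$\left(a{\left(S{\left(B{\left(-5,-2 \right)} \right)} \right)} + 114\right) U = \left(0 + 114\right) \left(-2\right) = 114 \left(-2\right) = -228$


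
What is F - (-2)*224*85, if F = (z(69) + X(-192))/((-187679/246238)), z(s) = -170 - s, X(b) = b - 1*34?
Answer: 7261316990/187679 ≈ 38690.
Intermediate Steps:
X(b) = -34 + b (X(b) = b - 34 = -34 + b)
F = 114500670/187679 (F = ((-170 - 1*69) + (-34 - 192))/((-187679/246238)) = ((-170 - 69) - 226)/((-187679*1/246238)) = (-239 - 226)/(-187679/246238) = -465*(-246238/187679) = 114500670/187679 ≈ 610.09)
F - (-2)*224*85 = 114500670/187679 - (-2)*224*85 = 114500670/187679 - (-2)*19040 = 114500670/187679 - 1*(-38080) = 114500670/187679 + 38080 = 7261316990/187679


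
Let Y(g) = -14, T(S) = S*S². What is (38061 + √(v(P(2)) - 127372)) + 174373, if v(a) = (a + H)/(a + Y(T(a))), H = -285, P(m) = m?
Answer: 212434 + I*√4584543/6 ≈ 2.1243e+5 + 356.86*I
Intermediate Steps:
T(S) = S³
v(a) = (-285 + a)/(-14 + a) (v(a) = (a - 285)/(a - 14) = (-285 + a)/(-14 + a))
(38061 + √(v(P(2)) - 127372)) + 174373 = (38061 + √((-285 + 2)/(-14 + 2) - 127372)) + 174373 = (38061 + √(-283/(-12) - 127372)) + 174373 = (38061 + √(-1/12*(-283) - 127372)) + 174373 = (38061 + √(283/12 - 127372)) + 174373 = (38061 + √(-1528181/12)) + 174373 = (38061 + I*√4584543/6) + 174373 = 212434 + I*√4584543/6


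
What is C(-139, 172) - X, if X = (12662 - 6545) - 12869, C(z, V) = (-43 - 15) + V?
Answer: 6866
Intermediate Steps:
C(z, V) = -58 + V
X = -6752 (X = 6117 - 12869 = -6752)
C(-139, 172) - X = (-58 + 172) - 1*(-6752) = 114 + 6752 = 6866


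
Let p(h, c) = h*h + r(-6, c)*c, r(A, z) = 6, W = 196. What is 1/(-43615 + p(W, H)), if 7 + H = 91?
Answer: -1/4695 ≈ -0.00021299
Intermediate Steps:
H = 84 (H = -7 + 91 = 84)
p(h, c) = h² + 6*c (p(h, c) = h*h + 6*c = h² + 6*c)
1/(-43615 + p(W, H)) = 1/(-43615 + (196² + 6*84)) = 1/(-43615 + (38416 + 504)) = 1/(-43615 + 38920) = 1/(-4695) = -1/4695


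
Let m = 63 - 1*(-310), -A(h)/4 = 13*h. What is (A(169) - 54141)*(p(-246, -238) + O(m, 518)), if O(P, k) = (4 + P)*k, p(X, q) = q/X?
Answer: -1511573269913/123 ≈ -1.2289e+10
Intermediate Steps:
A(h) = -52*h
m = 373 (m = 63 + 310 = 373)
O(P, k) = k*(4 + P)
(A(169) - 54141)*(p(-246, -238) + O(m, 518)) = (-52*169 - 54141)*(-238/(-246) + 518*(4 + 373)) = (-8788 - 54141)*(-238*(-1/246) + 518*377) = -62929*(119/123 + 195286) = -62929*24020297/123 = -1511573269913/123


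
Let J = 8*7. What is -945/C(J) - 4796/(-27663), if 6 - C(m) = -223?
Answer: -25043251/6334827 ≈ -3.9533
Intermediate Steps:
J = 56
C(m) = 229 (C(m) = 6 - 1*(-223) = 6 + 223 = 229)
-945/C(J) - 4796/(-27663) = -945/229 - 4796/(-27663) = -945*1/229 - 4796*(-1/27663) = -945/229 + 4796/27663 = -25043251/6334827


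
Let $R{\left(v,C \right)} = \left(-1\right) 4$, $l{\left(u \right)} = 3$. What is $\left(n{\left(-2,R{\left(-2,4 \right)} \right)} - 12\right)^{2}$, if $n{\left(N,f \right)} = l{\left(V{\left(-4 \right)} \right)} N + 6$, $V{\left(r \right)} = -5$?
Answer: $144$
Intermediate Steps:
$R{\left(v,C \right)} = -4$
$n{\left(N,f \right)} = 6 + 3 N$ ($n{\left(N,f \right)} = 3 N + 6 = 6 + 3 N$)
$\left(n{\left(-2,R{\left(-2,4 \right)} \right)} - 12\right)^{2} = \left(\left(6 + 3 \left(-2\right)\right) - 12\right)^{2} = \left(\left(6 - 6\right) - 12\right)^{2} = \left(0 - 12\right)^{2} = \left(-12\right)^{2} = 144$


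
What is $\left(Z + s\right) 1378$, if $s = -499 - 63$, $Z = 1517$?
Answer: $1315990$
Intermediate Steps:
$s = -562$ ($s = -499 - 63 = -562$)
$\left(Z + s\right) 1378 = \left(1517 - 562\right) 1378 = 955 \cdot 1378 = 1315990$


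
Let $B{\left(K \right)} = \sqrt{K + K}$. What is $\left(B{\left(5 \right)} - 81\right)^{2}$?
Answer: $\left(81 - \sqrt{10}\right)^{2} \approx 6058.7$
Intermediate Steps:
$B{\left(K \right)} = \sqrt{2} \sqrt{K}$ ($B{\left(K \right)} = \sqrt{2 K} = \sqrt{2} \sqrt{K}$)
$\left(B{\left(5 \right)} - 81\right)^{2} = \left(\sqrt{2} \sqrt{5} - 81\right)^{2} = \left(\sqrt{10} - 81\right)^{2} = \left(-81 + \sqrt{10}\right)^{2}$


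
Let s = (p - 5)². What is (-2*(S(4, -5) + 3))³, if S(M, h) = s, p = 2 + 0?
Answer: -13824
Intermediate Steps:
p = 2
s = 9 (s = (2 - 5)² = (-3)² = 9)
S(M, h) = 9
(-2*(S(4, -5) + 3))³ = (-2*(9 + 3))³ = (-2*12)³ = (-24)³ = -13824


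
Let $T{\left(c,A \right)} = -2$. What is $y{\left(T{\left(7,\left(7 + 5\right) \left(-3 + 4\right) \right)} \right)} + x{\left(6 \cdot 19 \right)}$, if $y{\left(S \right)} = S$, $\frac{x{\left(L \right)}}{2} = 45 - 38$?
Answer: $12$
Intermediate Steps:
$x{\left(L \right)} = 14$ ($x{\left(L \right)} = 2 \left(45 - 38\right) = 2 \cdot 7 = 14$)
$y{\left(T{\left(7,\left(7 + 5\right) \left(-3 + 4\right) \right)} \right)} + x{\left(6 \cdot 19 \right)} = -2 + 14 = 12$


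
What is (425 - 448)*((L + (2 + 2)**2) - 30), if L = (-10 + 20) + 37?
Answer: -759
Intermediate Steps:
L = 47 (L = 10 + 37 = 47)
(425 - 448)*((L + (2 + 2)**2) - 30) = (425 - 448)*((47 + (2 + 2)**2) - 30) = -23*((47 + 4**2) - 30) = -23*((47 + 16) - 30) = -23*(63 - 30) = -23*33 = -759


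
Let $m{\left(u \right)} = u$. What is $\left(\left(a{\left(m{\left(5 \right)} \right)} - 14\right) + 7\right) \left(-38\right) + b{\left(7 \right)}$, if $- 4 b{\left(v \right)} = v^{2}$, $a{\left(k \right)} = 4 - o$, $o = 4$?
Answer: $\frac{1015}{4} \approx 253.75$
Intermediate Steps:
$a{\left(k \right)} = 0$ ($a{\left(k \right)} = 4 - 4 = 0$)
$b{\left(v \right)} = - \frac{v^{2}}{4}$
$\left(\left(a{\left(m{\left(5 \right)} \right)} - 14\right) + 7\right) \left(-38\right) + b{\left(7 \right)} = \left(\left(0 - 14\right) + 7\right) \left(-38\right) - \frac{7^{2}}{4} = \left(-14 + 7\right) \left(-38\right) - \frac{49}{4} = \left(-7\right) \left(-38\right) - \frac{49}{4} = 266 - \frac{49}{4} = \frac{1015}{4}$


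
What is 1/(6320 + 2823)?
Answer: 1/9143 ≈ 0.00010937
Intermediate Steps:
1/(6320 + 2823) = 1/9143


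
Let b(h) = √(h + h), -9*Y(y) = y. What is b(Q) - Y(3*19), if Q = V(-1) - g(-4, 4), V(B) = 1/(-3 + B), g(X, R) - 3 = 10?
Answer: 19/3 + I*√106/2 ≈ 6.3333 + 5.1478*I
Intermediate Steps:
g(X, R) = 13 (g(X, R) = 3 + 10 = 13)
Y(y) = -y/9
Q = -53/4 (Q = 1/(-3 - 1) - 1*13 = 1/(-4) - 13 = -¼ - 13 = -53/4 ≈ -13.250)
b(h) = √2*√h (b(h) = √(2*h) = √2*√h)
b(Q) - Y(3*19) = √2*√(-53/4) - (-1)*3*19/9 = √2*(I*√53/2) - (-1)*57/9 = I*√106/2 - 1*(-19/3) = I*√106/2 + 19/3 = 19/3 + I*√106/2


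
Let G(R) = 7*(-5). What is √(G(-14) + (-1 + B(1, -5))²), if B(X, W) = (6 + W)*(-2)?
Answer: I*√26 ≈ 5.099*I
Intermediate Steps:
B(X, W) = -12 - 2*W
G(R) = -35
√(G(-14) + (-1 + B(1, -5))²) = √(-35 + (-1 + (-12 - 2*(-5)))²) = √(-35 + (-1 + (-12 + 10))²) = √(-35 + (-1 - 2)²) = √(-35 + (-3)²) = √(-35 + 9) = √(-26) = I*√26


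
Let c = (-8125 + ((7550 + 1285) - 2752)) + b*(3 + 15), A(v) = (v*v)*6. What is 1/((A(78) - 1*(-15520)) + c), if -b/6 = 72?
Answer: 1/42206 ≈ 2.3693e-5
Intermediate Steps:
b = -432 (b = -6*72 = -432)
A(v) = 6*v² (A(v) = v²*6 = 6*v²)
c = -9818 (c = (-8125 + ((7550 + 1285) - 2752)) - 432*(3 + 15) = (-8125 + (8835 - 2752)) - 432*18 = (-8125 + 6083) - 7776 = -2042 - 7776 = -9818)
1/((A(78) - 1*(-15520)) + c) = 1/((6*78² - 1*(-15520)) - 9818) = 1/((6*6084 + 15520) - 9818) = 1/((36504 + 15520) - 9818) = 1/(52024 - 9818) = 1/42206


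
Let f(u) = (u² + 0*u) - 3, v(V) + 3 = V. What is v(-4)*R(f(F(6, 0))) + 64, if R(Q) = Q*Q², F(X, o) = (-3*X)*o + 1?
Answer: 120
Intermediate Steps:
v(V) = -3 + V
F(X, o) = 1 - 3*X*o (F(X, o) = -3*X*o + 1 = 1 - 3*X*o)
f(u) = -3 + u² (f(u) = (u² + 0) - 3 = u² - 3 = -3 + u²)
R(Q) = Q³
v(-4)*R(f(F(6, 0))) + 64 = (-3 - 4)*(-3 + (1 - 3*6*0)²)³ + 64 = -7*(-3 + (1 + 0)²)³ + 64 = -7*(-3 + 1²)³ + 64 = -7*(-3 + 1)³ + 64 = -7*(-2)³ + 64 = -7*(-8) + 64 = 56 + 64 = 120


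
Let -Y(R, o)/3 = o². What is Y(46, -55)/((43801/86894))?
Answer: -788563050/43801 ≈ -18003.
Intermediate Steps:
Y(R, o) = -3*o²
Y(46, -55)/((43801/86894)) = (-3*(-55)²)/((43801/86894)) = (-3*3025)/((43801*(1/86894))) = -9075/43801/86894 = -9075*86894/43801 = -788563050/43801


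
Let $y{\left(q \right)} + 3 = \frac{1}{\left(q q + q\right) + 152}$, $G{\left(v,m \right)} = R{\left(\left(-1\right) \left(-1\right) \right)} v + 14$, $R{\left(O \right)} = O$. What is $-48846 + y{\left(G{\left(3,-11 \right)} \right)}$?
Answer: $- \frac{22372841}{458} \approx -48849.0$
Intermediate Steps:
$G{\left(v,m \right)} = 14 + v$ ($G{\left(v,m \right)} = \left(-1\right) \left(-1\right) v + 14 = 1 v + 14 = v + 14 = 14 + v$)
$y{\left(q \right)} = -3 + \frac{1}{152 + q + q^{2}}$ ($y{\left(q \right)} = -3 + \frac{1}{\left(q q + q\right) + 152} = -3 + \frac{1}{\left(q^{2} + q\right) + 152} = -3 + \frac{1}{\left(q + q^{2}\right) + 152} = -3 + \frac{1}{152 + q + q^{2}}$)
$-48846 + y{\left(G{\left(3,-11 \right)} \right)} = -48846 + \frac{-455 - 3 \left(14 + 3\right) - 3 \left(14 + 3\right)^{2}}{152 + \left(14 + 3\right) + \left(14 + 3\right)^{2}} = -48846 + \frac{-455 - 51 - 3 \cdot 17^{2}}{152 + 17 + 17^{2}} = -48846 + \frac{-455 - 51 - 867}{152 + 17 + 289} = -48846 + \frac{-455 - 51 - 867}{458} = -48846 + \frac{1}{458} \left(-1373\right) = -48846 - \frac{1373}{458} = - \frac{22372841}{458}$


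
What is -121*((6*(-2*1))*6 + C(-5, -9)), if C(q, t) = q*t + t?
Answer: 4356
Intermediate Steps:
C(q, t) = t + q*t
-121*((6*(-2*1))*6 + C(-5, -9)) = -121*((6*(-2*1))*6 - 9*(1 - 5)) = -121*((6*(-2))*6 - 9*(-4)) = -121*(-12*6 + 36) = -121*(-72 + 36) = -121*(-36) = 4356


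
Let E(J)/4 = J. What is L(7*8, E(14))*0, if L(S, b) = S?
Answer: 0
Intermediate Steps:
E(J) = 4*J
L(7*8, E(14))*0 = (7*8)*0 = 56*0 = 0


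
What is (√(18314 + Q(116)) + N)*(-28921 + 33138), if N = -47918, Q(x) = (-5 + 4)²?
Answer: -202070206 + 12651*√2035 ≈ -2.0150e+8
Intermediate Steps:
Q(x) = 1 (Q(x) = (-1)² = 1)
(√(18314 + Q(116)) + N)*(-28921 + 33138) = (√(18314 + 1) - 47918)*(-28921 + 33138) = (√18315 - 47918)*4217 = (3*√2035 - 47918)*4217 = (-47918 + 3*√2035)*4217 = -202070206 + 12651*√2035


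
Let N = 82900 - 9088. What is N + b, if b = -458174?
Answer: -384362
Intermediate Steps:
N = 73812
N + b = 73812 - 458174 = -384362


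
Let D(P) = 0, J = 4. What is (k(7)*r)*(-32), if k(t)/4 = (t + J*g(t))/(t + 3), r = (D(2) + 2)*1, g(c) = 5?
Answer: -3456/5 ≈ -691.20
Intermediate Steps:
r = 2 (r = (0 + 2)*1 = 2*1 = 2)
k(t) = 4*(20 + t)/(3 + t) (k(t) = 4*((t + 4*5)/(t + 3)) = 4*((t + 20)/(3 + t)) = 4*((20 + t)/(3 + t)) = 4*(20 + t)/(3 + t))
(k(7)*r)*(-32) = ((4*(20 + 7)/(3 + 7))*2)*(-32) = ((4*27/10)*2)*(-32) = ((4*(⅒)*27)*2)*(-32) = ((54/5)*2)*(-32) = (108/5)*(-32) = -3456/5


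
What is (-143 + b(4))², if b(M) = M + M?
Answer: 18225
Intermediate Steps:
b(M) = 2*M
(-143 + b(4))² = (-143 + 2*4)² = (-143 + 8)² = (-135)² = 18225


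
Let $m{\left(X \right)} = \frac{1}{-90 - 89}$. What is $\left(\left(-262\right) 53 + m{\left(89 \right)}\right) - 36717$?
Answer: $- \frac{9057938}{179} \approx -50603.0$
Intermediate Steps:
$m{\left(X \right)} = - \frac{1}{179}$ ($m{\left(X \right)} = \frac{1}{-179} = - \frac{1}{179}$)
$\left(\left(-262\right) 53 + m{\left(89 \right)}\right) - 36717 = \left(\left(-262\right) 53 - \frac{1}{179}\right) - 36717 = \left(-13886 - \frac{1}{179}\right) - 36717 = - \frac{2485595}{179} - 36717 = - \frac{9057938}{179}$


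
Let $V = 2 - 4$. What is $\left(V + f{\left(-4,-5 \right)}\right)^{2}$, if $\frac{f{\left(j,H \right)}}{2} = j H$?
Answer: $1444$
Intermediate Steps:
$f{\left(j,H \right)} = 2 H j$ ($f{\left(j,H \right)} = 2 j H = 2 H j$)
$V = -2$ ($V = 2 - 4 = -2$)
$\left(V + f{\left(-4,-5 \right)}\right)^{2} = \left(-2 + 2 \left(-5\right) \left(-4\right)\right)^{2} = \left(-2 + 40\right)^{2} = 38^{2} = 1444$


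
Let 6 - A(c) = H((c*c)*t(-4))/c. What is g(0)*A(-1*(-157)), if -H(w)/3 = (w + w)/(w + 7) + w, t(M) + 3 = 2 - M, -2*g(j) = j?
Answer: 0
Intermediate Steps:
g(j) = -j/2
t(M) = -1 - M (t(M) = -3 + (2 - M) = -1 - M)
H(w) = -3*w - 6*w/(7 + w) (H(w) = -3*((w + w)/(w + 7) + w) = -3*((2*w)/(7 + w) + w) = -3*(2*w/(7 + w) + w) = -3*(w + 2*w/(7 + w)) = -3*w - 6*w/(7 + w))
A(c) = 6 + 9*c*(9 + 3*c²)/(7 + 3*c²) (A(c) = 6 - (-3*(c*c)*(-1 - 1*(-4))*(9 + (c*c)*(-1 - 1*(-4)))/(7 + (c*c)*(-1 - 1*(-4))))/c = 6 - (-3*c²*(-1 + 4)*(9 + c²*(-1 + 4))/(7 + c²*(-1 + 4)))/c = 6 - (-3*c²*3*(9 + c²*3)/(7 + c²*3))/c = 6 - (-3*3*c²*(9 + 3*c²)/(7 + 3*c²))/c = 6 - (-9*c²*(9 + 3*c²)/(7 + 3*c²))/c = 6 - (-9)*c*(9 + 3*c²)/(7 + 3*c²) = 6 + 9*c*(9 + 3*c²)/(7 + 3*c²))
g(0)*A(-1*(-157)) = (-½*0)*(3*(14 + 6*(-1*(-157))² + 9*(-1*(-157))*(3 + (-1*(-157))²))/(7 + 3*(-1*(-157))²)) = 0*(3*(14 + 6*157² + 9*157*(3 + 157²))/(7 + 3*157²)) = 0*(3*(14 + 6*24649 + 9*157*(3 + 24649))/(7 + 3*24649)) = 0*(3*(14 + 147894 + 9*157*24652)/(7 + 73947)) = 0*(3*(14 + 147894 + 34833276)/73954) = 0*(3*(1/73954)*34981184) = 0*(52471776/36977) = 0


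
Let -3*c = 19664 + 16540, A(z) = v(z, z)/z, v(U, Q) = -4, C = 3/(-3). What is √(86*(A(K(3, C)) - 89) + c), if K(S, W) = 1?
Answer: I*√20066 ≈ 141.65*I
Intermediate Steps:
C = -1 (C = 3*(-⅓) = -1)
A(z) = -4/z
c = -12068 (c = -(19664 + 16540)/3 = -⅓*36204 = -12068)
√(86*(A(K(3, C)) - 89) + c) = √(86*(-4/1 - 89) - 12068) = √(86*(-4*1 - 89) - 12068) = √(86*(-4 - 89) - 12068) = √(86*(-93) - 12068) = √(-7998 - 12068) = √(-20066) = I*√20066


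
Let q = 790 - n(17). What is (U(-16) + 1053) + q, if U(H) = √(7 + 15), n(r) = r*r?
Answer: 1554 + √22 ≈ 1558.7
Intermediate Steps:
n(r) = r²
q = 501 (q = 790 - 1*17² = 790 - 1*289 = 790 - 289 = 501)
U(H) = √22
(U(-16) + 1053) + q = (√22 + 1053) + 501 = (1053 + √22) + 501 = 1554 + √22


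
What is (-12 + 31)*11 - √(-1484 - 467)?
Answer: 209 - I*√1951 ≈ 209.0 - 44.17*I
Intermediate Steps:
(-12 + 31)*11 - √(-1484 - 467) = 19*11 - √(-1951) = 209 - I*√1951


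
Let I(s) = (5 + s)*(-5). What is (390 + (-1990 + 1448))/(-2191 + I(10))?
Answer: 76/1133 ≈ 0.067079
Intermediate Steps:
I(s) = -25 - 5*s
(390 + (-1990 + 1448))/(-2191 + I(10)) = (390 + (-1990 + 1448))/(-2191 + (-25 - 5*10)) = (390 - 542)/(-2191 + (-25 - 50)) = -152/(-2191 - 75) = -152/(-2266) = -152*(-1/2266) = 76/1133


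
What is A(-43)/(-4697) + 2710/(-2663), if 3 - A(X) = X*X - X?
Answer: -7698463/12508111 ≈ -0.61548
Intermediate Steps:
A(X) = 3 + X - X² (A(X) = 3 - (X*X - X) = 3 - (X² - X) = 3 + (X - X²) = 3 + X - X²)
A(-43)/(-4697) + 2710/(-2663) = (3 - 43 - 1*(-43)²)/(-4697) + 2710/(-2663) = (3 - 43 - 1*1849)*(-1/4697) + 2710*(-1/2663) = (3 - 43 - 1849)*(-1/4697) - 2710/2663 = -1889*(-1/4697) - 2710/2663 = 1889/4697 - 2710/2663 = -7698463/12508111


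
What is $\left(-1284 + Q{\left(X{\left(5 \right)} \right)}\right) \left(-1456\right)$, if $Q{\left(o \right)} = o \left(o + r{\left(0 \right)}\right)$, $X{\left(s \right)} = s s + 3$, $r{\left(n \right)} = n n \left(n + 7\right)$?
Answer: $728000$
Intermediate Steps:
$r{\left(n \right)} = n^{2} \left(7 + n\right)$
$X{\left(s \right)} = 3 + s^{2}$ ($X{\left(s \right)} = s^{2} + 3 = 3 + s^{2}$)
$Q{\left(o \right)} = o^{2}$ ($Q{\left(o \right)} = o \left(o + 0^{2} \left(7 + 0\right)\right) = o \left(o + 0 \cdot 7\right) = o \left(o + 0\right) = o o = o^{2}$)
$\left(-1284 + Q{\left(X{\left(5 \right)} \right)}\right) \left(-1456\right) = \left(-1284 + \left(3 + 5^{2}\right)^{2}\right) \left(-1456\right) = \left(-1284 + \left(3 + 25\right)^{2}\right) \left(-1456\right) = \left(-1284 + 28^{2}\right) \left(-1456\right) = \left(-1284 + 784\right) \left(-1456\right) = \left(-500\right) \left(-1456\right) = 728000$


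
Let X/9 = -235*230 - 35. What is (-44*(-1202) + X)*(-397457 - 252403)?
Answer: 281959307220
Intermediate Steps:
X = -486765 (X = 9*(-235*230 - 35) = 9*(-54050 - 35) = 9*(-54085) = -486765)
(-44*(-1202) + X)*(-397457 - 252403) = (-44*(-1202) - 486765)*(-397457 - 252403) = (52888 - 486765)*(-649860) = -433877*(-649860) = 281959307220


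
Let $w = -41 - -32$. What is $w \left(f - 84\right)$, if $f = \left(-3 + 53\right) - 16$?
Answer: $450$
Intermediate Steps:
$w = -9$ ($w = -41 + 32 = -9$)
$f = 34$ ($f = 50 - 16 = 34$)
$w \left(f - 84\right) = - 9 \left(34 - 84\right) = \left(-9\right) \left(-50\right) = 450$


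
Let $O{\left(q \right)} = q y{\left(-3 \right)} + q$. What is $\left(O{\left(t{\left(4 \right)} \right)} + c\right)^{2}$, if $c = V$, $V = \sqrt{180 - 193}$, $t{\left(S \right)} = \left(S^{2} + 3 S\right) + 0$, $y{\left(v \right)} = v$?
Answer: $\left(-56 + i \sqrt{13}\right)^{2} \approx 3123.0 - 403.82 i$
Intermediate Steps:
$t{\left(S \right)} = S^{2} + 3 S$
$O{\left(q \right)} = - 2 q$ ($O{\left(q \right)} = q \left(-3\right) + q = - 3 q + q = - 2 q$)
$V = i \sqrt{13}$ ($V = \sqrt{-13} = i \sqrt{13} \approx 3.6056 i$)
$c = i \sqrt{13} \approx 3.6056 i$
$\left(O{\left(t{\left(4 \right)} \right)} + c\right)^{2} = \left(- 2 \cdot 4 \left(3 + 4\right) + i \sqrt{13}\right)^{2} = \left(- 2 \cdot 4 \cdot 7 + i \sqrt{13}\right)^{2} = \left(\left(-2\right) 28 + i \sqrt{13}\right)^{2} = \left(-56 + i \sqrt{13}\right)^{2}$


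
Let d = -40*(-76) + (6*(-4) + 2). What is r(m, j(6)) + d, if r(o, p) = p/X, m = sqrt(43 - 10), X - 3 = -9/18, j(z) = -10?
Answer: 3014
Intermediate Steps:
X = 5/2 (X = 3 - 9/18 = 3 - 9*1/18 = 3 - 1/2 = 5/2 ≈ 2.5000)
m = sqrt(33) ≈ 5.7446
r(o, p) = 2*p/5 (r(o, p) = p/(5/2) = p*(2/5) = 2*p/5)
d = 3018 (d = 3040 + (-24 + 2) = 3040 - 22 = 3018)
r(m, j(6)) + d = (2/5)*(-10) + 3018 = -4 + 3018 = 3014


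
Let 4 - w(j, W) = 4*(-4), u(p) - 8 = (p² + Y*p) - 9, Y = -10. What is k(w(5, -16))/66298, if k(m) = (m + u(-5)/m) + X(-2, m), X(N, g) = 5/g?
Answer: 479/1325960 ≈ 0.00036125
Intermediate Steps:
u(p) = -1 + p² - 10*p (u(p) = 8 + ((p² - 10*p) - 9) = 8 + (-9 + p² - 10*p) = -1 + p² - 10*p)
w(j, W) = 20 (w(j, W) = 4 - 4*(-4) = 4 - 1*(-16) = 4 + 16 = 20)
k(m) = m + 79/m (k(m) = (m + (-1 + (-5)² - 10*(-5))/m) + 5/m = (m + (-1 + 25 + 50)/m) + 5/m = (m + 74/m) + 5/m = m + 79/m)
k(w(5, -16))/66298 = (20 + 79/20)/66298 = (20 + 79*(1/20))*(1/66298) = (20 + 79/20)*(1/66298) = (479/20)*(1/66298) = 479/1325960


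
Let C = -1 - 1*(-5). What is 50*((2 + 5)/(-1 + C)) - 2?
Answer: 344/3 ≈ 114.67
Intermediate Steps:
C = 4 (C = -1 + 5 = 4)
50*((2 + 5)/(-1 + C)) - 2 = 50*((2 + 5)/(-1 + 4)) - 2 = 50*(7/3) - 2 = 350/3 - 2 = 344/3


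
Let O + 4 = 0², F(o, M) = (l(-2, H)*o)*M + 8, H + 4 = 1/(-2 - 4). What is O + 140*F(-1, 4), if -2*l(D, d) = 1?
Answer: 1396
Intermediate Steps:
H = -25/6 (H = -4 + 1/(-2 - 4) = -4 + 1/(-6) = -4 - ⅙ = -25/6 ≈ -4.1667)
l(D, d) = -½ (l(D, d) = -½*1 = -½)
F(o, M) = 8 - M*o/2 (F(o, M) = (-o/2)*M + 8 = -M*o/2 + 8 = 8 - M*o/2)
O = -4 (O = -4 + 0² = -4 + 0 = -4)
O + 140*F(-1, 4) = -4 + 140*(8 - ½*4*(-1)) = -4 + 140*(8 + 2) = -4 + 140*10 = -4 + 1400 = 1396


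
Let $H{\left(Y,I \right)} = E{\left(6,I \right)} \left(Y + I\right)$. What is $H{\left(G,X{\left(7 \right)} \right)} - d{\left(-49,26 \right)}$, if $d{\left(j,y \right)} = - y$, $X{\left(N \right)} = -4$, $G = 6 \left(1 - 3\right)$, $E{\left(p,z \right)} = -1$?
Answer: $42$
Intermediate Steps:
$G = -12$ ($G = 6 \left(-2\right) = -12$)
$H{\left(Y,I \right)} = - I - Y$ ($H{\left(Y,I \right)} = - (Y + I) = - (I + Y) = - I - Y$)
$H{\left(G,X{\left(7 \right)} \right)} - d{\left(-49,26 \right)} = \left(\left(-1\right) \left(-4\right) - -12\right) - \left(-1\right) 26 = \left(4 + 12\right) - -26 = 16 + 26 = 42$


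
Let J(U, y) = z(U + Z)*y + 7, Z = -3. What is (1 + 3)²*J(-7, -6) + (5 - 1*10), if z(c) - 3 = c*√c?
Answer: -181 + 960*I*√10 ≈ -181.0 + 3035.8*I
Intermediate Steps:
z(c) = 3 + c^(3/2) (z(c) = 3 + c*√c = 3 + c^(3/2))
J(U, y) = 7 + y*(3 + (-3 + U)^(3/2)) (J(U, y) = (3 + (U - 3)^(3/2))*y + 7 = (3 + (-3 + U)^(3/2))*y + 7 = y*(3 + (-3 + U)^(3/2)) + 7 = 7 + y*(3 + (-3 + U)^(3/2)))
(1 + 3)²*J(-7, -6) + (5 - 1*10) = (1 + 3)²*(7 - 6*(3 + (-3 - 7)^(3/2))) + (5 - 1*10) = 4²*(7 - 6*(3 + (-10)^(3/2))) + (5 - 10) = 16*(7 - 6*(3 - 10*I*√10)) - 5 = 16*(7 + (-18 + 60*I*√10)) - 5 = 16*(-11 + 60*I*√10) - 5 = (-176 + 960*I*√10) - 5 = -181 + 960*I*√10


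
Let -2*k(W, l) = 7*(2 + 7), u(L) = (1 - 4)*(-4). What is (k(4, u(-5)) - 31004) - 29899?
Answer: -121869/2 ≈ -60935.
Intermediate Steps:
u(L) = 12 (u(L) = -3*(-4) = 12)
k(W, l) = -63/2 (k(W, l) = -7*(2 + 7)/2 = -7*9/2 = -½*63 = -63/2)
(k(4, u(-5)) - 31004) - 29899 = (-63/2 - 31004) - 29899 = -62071/2 - 29899 = -121869/2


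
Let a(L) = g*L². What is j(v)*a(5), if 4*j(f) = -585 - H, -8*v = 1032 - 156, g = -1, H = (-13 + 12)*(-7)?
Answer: 3700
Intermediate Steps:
H = 7 (H = -1*(-7) = 7)
v = -219/2 (v = -(1032 - 156)/8 = -⅛*876 = -219/2 ≈ -109.50)
j(f) = -148 (j(f) = (-585 - 1*7)/4 = (-585 - 7)/4 = (¼)*(-592) = -148)
a(L) = -L²
j(v)*a(5) = -(-148)*5² = -(-148)*25 = -148*(-25) = 3700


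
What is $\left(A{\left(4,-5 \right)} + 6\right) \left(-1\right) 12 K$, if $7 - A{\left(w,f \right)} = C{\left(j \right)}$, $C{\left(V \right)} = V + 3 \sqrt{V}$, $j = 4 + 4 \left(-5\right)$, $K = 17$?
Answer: $-5916 + 2448 i \approx -5916.0 + 2448.0 i$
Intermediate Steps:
$j = -16$ ($j = 4 - 20 = -16$)
$A{\left(w,f \right)} = 23 - 12 i$ ($A{\left(w,f \right)} = 7 - \left(-16 + 3 \sqrt{-16}\right) = 7 - \left(-16 + 3 \cdot 4 i\right) = 7 - \left(-16 + 12 i\right) = 7 + \left(16 - 12 i\right) = 23 - 12 i$)
$\left(A{\left(4,-5 \right)} + 6\right) \left(-1\right) 12 K = \left(\left(23 - 12 i\right) + 6\right) \left(-1\right) 12 \cdot 17 = \left(29 - 12 i\right) \left(-1\right) 12 \cdot 17 = \left(-29 + 12 i\right) 12 \cdot 17 = \left(-348 + 144 i\right) 17 = -5916 + 2448 i$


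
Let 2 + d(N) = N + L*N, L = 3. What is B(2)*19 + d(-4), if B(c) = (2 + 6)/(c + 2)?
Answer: 20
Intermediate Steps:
d(N) = -2 + 4*N (d(N) = -2 + (N + 3*N) = -2 + 4*N)
B(c) = 8/(2 + c)
B(2)*19 + d(-4) = (8/(2 + 2))*19 + (-2 + 4*(-4)) = (8/4)*19 + (-2 - 16) = (8*(¼))*19 - 18 = 2*19 - 18 = 38 - 18 = 20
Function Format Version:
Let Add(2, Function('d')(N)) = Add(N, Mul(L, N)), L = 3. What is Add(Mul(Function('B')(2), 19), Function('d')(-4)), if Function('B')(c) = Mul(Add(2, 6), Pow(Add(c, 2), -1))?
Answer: 20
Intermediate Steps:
Function('d')(N) = Add(-2, Mul(4, N)) (Function('d')(N) = Add(-2, Add(N, Mul(3, N))) = Add(-2, Mul(4, N)))
Function('B')(c) = Mul(8, Pow(Add(2, c), -1))
Add(Mul(Function('B')(2), 19), Function('d')(-4)) = Add(Mul(Mul(8, Pow(Add(2, 2), -1)), 19), Add(-2, Mul(4, -4))) = Add(Mul(Mul(8, Pow(4, -1)), 19), Add(-2, -16)) = Add(Mul(Mul(8, Rational(1, 4)), 19), -18) = Add(Mul(2, 19), -18) = Add(38, -18) = 20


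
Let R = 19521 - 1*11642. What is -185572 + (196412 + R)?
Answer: 18719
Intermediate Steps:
R = 7879 (R = 19521 - 11642 = 7879)
-185572 + (196412 + R) = -185572 + (196412 + 7879) = -185572 + 204291 = 18719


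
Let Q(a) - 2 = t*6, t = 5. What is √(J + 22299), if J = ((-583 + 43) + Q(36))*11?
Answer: √16711 ≈ 129.27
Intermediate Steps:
Q(a) = 32 (Q(a) = 2 + 5*6 = 2 + 30 = 32)
J = -5588 (J = ((-583 + 43) + 32)*11 = (-540 + 32)*11 = -508*11 = -5588)
√(J + 22299) = √(-5588 + 22299) = √16711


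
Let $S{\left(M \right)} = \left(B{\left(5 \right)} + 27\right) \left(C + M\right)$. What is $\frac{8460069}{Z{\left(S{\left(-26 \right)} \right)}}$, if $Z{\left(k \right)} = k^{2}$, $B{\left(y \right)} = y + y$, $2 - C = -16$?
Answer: $\frac{8460069}{87616} \approx 96.558$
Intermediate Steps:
$C = 18$ ($C = 2 - -16 = 2 + 16 = 18$)
$B{\left(y \right)} = 2 y$
$S{\left(M \right)} = 666 + 37 M$ ($S{\left(M \right)} = \left(2 \cdot 5 + 27\right) \left(18 + M\right) = \left(10 + 27\right) \left(18 + M\right) = 37 \left(18 + M\right) = 666 + 37 M$)
$\frac{8460069}{Z{\left(S{\left(-26 \right)} \right)}} = \frac{8460069}{\left(666 + 37 \left(-26\right)\right)^{2}} = \frac{8460069}{\left(666 - 962\right)^{2}} = \frac{8460069}{\left(-296\right)^{2}} = \frac{8460069}{87616}$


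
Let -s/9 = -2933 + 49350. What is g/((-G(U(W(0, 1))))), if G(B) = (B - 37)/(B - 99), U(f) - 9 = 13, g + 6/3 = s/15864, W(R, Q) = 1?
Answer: 11536679/79320 ≈ 145.44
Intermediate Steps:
s = -417753 (s = -9*(-2933 + 49350) = -9*46417 = -417753)
g = -149827/5288 (g = -2 - 417753/15864 = -2 - 417753*1/15864 = -2 - 139251/5288 = -149827/5288 ≈ -28.333)
U(f) = 22 (U(f) = 9 + 13 = 22)
G(B) = (-37 + B)/(-99 + B)
g/((-G(U(W(0, 1))))) = -149827*(-(-99 + 22)/(-37 + 22))/5288 = -149827/(5288*((-(-15)/(-77)))) = -149827/(5288*((-(-1)*(-15)/77))) = -149827/(5288*((-1*15/77))) = -149827/(5288*(-15/77)) = -149827/5288*(-77/15) = 11536679/79320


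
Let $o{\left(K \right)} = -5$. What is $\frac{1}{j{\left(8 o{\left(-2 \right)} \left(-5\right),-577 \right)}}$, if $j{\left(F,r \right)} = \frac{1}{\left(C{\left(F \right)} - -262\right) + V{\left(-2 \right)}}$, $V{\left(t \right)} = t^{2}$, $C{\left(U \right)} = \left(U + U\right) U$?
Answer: $80266$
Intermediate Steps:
$C{\left(U \right)} = 2 U^{2}$ ($C{\left(U \right)} = 2 U U = 2 U^{2}$)
$j{\left(F,r \right)} = \frac{1}{266 + 2 F^{2}}$ ($j{\left(F,r \right)} = \frac{1}{\left(2 F^{2} - -262\right) + \left(-2\right)^{2}} = \frac{1}{\left(2 F^{2} + 262\right) + 4} = \frac{1}{\left(262 + 2 F^{2}\right) + 4} = \frac{1}{266 + 2 F^{2}}$)
$\frac{1}{j{\left(8 o{\left(-2 \right)} \left(-5\right),-577 \right)}} = \frac{1}{\frac{1}{2} \frac{1}{133 + \left(8 \left(-5\right) \left(-5\right)\right)^{2}}} = \frac{1}{\frac{1}{2} \frac{1}{133 + \left(\left(-40\right) \left(-5\right)\right)^{2}}} = \frac{1}{\frac{1}{2} \frac{1}{133 + 200^{2}}} = \frac{1}{\frac{1}{2} \frac{1}{133 + 40000}} = \frac{1}{\frac{1}{2} \cdot \frac{1}{40133}} = \frac{1}{\frac{1}{80266}} = 80266$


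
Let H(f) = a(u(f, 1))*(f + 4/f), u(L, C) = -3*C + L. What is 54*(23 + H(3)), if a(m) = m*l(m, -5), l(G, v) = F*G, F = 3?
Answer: 1242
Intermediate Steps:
u(L, C) = L - 3*C
l(G, v) = 3*G
a(m) = 3*m² (a(m) = m*(3*m) = 3*m²)
H(f) = 3*(-3 + f)²*(f + 4/f) (H(f) = (3*(f - 3*1)²)*(f + 4/f) = (3*(f - 3)²)*(f + 4/f) = (3*(-3 + f)²)*(f + 4/f) = 3*(-3 + f)²*(f + 4/f))
54*(23 + H(3)) = 54*(23 + 3*(-3 + 3)²*(4 + 3²)/3) = 54*(23 + 3*(⅓)*0²*(4 + 9)) = 54*(23 + 3*(⅓)*0*13) = 54*(23 + 0) = 54*23 = 1242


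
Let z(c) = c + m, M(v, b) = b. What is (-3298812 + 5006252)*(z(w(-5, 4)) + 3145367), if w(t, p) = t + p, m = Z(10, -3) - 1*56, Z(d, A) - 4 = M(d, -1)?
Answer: 5370433228720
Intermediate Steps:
Z(d, A) = 3 (Z(d, A) = 4 - 1 = 3)
m = -53 (m = 3 - 1*56 = 3 - 56 = -53)
w(t, p) = p + t
z(c) = -53 + c (z(c) = c - 53 = -53 + c)
(-3298812 + 5006252)*(z(w(-5, 4)) + 3145367) = (-3298812 + 5006252)*((-53 + (4 - 5)) + 3145367) = 1707440*((-53 - 1) + 3145367) = 1707440*(-54 + 3145367) = 1707440*3145313 = 5370433228720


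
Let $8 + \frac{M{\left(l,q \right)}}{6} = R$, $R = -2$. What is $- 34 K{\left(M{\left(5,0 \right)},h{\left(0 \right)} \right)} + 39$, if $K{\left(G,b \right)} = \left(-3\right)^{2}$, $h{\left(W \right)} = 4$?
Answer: $-267$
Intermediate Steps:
$M{\left(l,q \right)} = -60$ ($M{\left(l,q \right)} = -48 + 6 \left(-2\right) = -48 - 12 = -60$)
$K{\left(G,b \right)} = 9$
$- 34 K{\left(M{\left(5,0 \right)},h{\left(0 \right)} \right)} + 39 = \left(-34\right) 9 + 39 = -306 + 39 = -267$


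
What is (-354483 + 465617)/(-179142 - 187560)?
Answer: -55567/183351 ≈ -0.30306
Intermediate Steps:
(-354483 + 465617)/(-179142 - 187560) = 111134/(-366702) = 111134*(-1/366702) = -55567/183351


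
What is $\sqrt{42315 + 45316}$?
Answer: $\sqrt{87631} \approx 296.03$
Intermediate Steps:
$\sqrt{42315 + 45316} = \sqrt{87631}$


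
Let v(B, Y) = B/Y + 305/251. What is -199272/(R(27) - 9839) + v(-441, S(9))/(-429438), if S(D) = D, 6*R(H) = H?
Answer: 7159811736043/353350103587 ≈ 20.263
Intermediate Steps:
R(H) = H/6
v(B, Y) = 305/251 + B/Y (v(B, Y) = B/Y + 305*(1/251) = B/Y + 305/251 = 305/251 + B/Y)
-199272/(R(27) - 9839) + v(-441, S(9))/(-429438) = -199272/((⅙)*27 - 9839) + (305/251 - 441/9)/(-429438) = -199272/(9/2 - 9839) + (305/251 - 441*⅑)*(-1/429438) = -199272/(-19669/2) + (305/251 - 49)*(-1/429438) = -199272*(-2/19669) - 11994/251*(-1/429438) = 398544/19669 + 1999/17964823 = 7159811736043/353350103587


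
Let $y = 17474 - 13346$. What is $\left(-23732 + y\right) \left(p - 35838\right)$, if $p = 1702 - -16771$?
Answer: $340423460$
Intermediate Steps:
$y = 4128$ ($y = 17474 - 13346 = 4128$)
$p = 18473$ ($p = 1702 + 16771 = 18473$)
$\left(-23732 + y\right) \left(p - 35838\right) = \left(-23732 + 4128\right) \left(18473 - 35838\right) = \left(-19604\right) \left(-17365\right) = 340423460$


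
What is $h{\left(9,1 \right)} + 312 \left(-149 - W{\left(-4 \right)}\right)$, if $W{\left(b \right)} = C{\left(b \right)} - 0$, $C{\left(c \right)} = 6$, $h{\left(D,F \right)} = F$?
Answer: $-48359$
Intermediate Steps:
$W{\left(b \right)} = 6$ ($W{\left(b \right)} = 6 - 0 = 6 + 0 = 6$)
$h{\left(9,1 \right)} + 312 \left(-149 - W{\left(-4 \right)}\right) = 1 + 312 \left(-149 - 6\right) = 1 + 312 \left(-155\right) = 1 - 48360 = -48359$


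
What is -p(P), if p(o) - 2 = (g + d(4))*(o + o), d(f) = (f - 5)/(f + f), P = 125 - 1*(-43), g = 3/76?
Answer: 508/19 ≈ 26.737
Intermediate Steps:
g = 3/76 (g = 3*(1/76) = 3/76 ≈ 0.039474)
P = 168 (P = 125 + 43 = 168)
d(f) = (-5 + f)/(2*f) (d(f) = (-5 + f)/((2*f)) = (-5 + f)*(1/(2*f)) = (-5 + f)/(2*f))
p(o) = 2 - 13*o/76 (p(o) = 2 + (3/76 + (1/2)*(-5 + 4)/4)*(o + o) = 2 + (3/76 + (1/2)*(1/4)*(-1))*(2*o) = 2 + (3/76 - 1/8)*(2*o) = 2 - 13*o/76)
-p(P) = -(2 - 13/76*168) = -(2 - 546/19) = -1*(-508/19) = 508/19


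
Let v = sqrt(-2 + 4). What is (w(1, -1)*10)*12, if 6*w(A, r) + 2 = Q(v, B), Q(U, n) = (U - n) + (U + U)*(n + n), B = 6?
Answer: -160 + 500*sqrt(2) ≈ 547.11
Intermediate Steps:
v = sqrt(2) ≈ 1.4142
Q(U, n) = U - n + 4*U*n (Q(U, n) = (U - n) + (2*U)*(2*n) = (U - n) + 4*U*n = U - n + 4*U*n)
w(A, r) = -4/3 + 25*sqrt(2)/6 (w(A, r) = -1/3 + (sqrt(2) - 1*6 + 4*sqrt(2)*6)/6 = -1/3 + (sqrt(2) - 6 + 24*sqrt(2))/6 = -1/3 + (-6 + 25*sqrt(2))/6 = -1/3 + (-1 + 25*sqrt(2)/6) = -4/3 + 25*sqrt(2)/6)
(w(1, -1)*10)*12 = ((-4/3 + 25*sqrt(2)/6)*10)*12 = (-40/3 + 125*sqrt(2)/3)*12 = -160 + 500*sqrt(2)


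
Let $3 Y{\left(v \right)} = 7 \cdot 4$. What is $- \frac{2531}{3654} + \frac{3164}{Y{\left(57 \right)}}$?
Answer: $\frac{1236175}{3654} \approx 338.31$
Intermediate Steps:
$Y{\left(v \right)} = \frac{28}{3}$ ($Y{\left(v \right)} = \frac{7 \cdot 4}{3} = \frac{1}{3} \cdot 28 = \frac{28}{3}$)
$- \frac{2531}{3654} + \frac{3164}{Y{\left(57 \right)}} = - \frac{2531}{3654} + \frac{3164}{\frac{28}{3}} = \left(-2531\right) \frac{1}{3654} + 3164 \cdot \frac{3}{28} = - \frac{2531}{3654} + 339 = \frac{1236175}{3654}$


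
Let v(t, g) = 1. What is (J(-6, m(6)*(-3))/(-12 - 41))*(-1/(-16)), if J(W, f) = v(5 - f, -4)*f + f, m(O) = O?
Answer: 9/212 ≈ 0.042453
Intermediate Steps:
J(W, f) = 2*f (J(W, f) = 1*f + f = f + f = 2*f)
(J(-6, m(6)*(-3))/(-12 - 41))*(-1/(-16)) = ((2*(6*(-3)))/(-12 - 41))*(-1/(-16)) = ((2*(-18))/(-53))*(-1*(-1/16)) = -1/53*(-36)*(1/16) = (36/53)*(1/16) = 9/212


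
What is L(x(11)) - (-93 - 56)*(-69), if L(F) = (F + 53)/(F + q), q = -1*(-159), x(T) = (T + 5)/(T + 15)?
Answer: -21332378/2075 ≈ -10281.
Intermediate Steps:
x(T) = (5 + T)/(15 + T)
q = 159
L(F) = (53 + F)/(159 + F) (L(F) = (F + 53)/(F + 159) = (53 + F)/(159 + F))
L(x(11)) - (-93 - 56)*(-69) = (53 + (5 + 11)/(15 + 11))/(159 + (5 + 11)/(15 + 11)) - (-93 - 56)*(-69) = (53 + 16/26)/(159 + 16/26) - (-149)*(-69) = (53 + (1/26)*16)/(159 + (1/26)*16) - 1*10281 = (53 + 8/13)/(159 + 8/13) - 10281 = (697/13)/(2075/13) - 10281 = (13/2075)*(697/13) - 10281 = 697/2075 - 10281 = -21332378/2075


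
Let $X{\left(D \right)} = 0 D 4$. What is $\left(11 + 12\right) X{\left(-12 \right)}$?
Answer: $0$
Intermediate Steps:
$X{\left(D \right)} = 0$ ($X{\left(D \right)} = 0 \cdot 4 = 0$)
$\left(11 + 12\right) X{\left(-12 \right)} = \left(11 + 12\right) 0 = 23 \cdot 0 = 0$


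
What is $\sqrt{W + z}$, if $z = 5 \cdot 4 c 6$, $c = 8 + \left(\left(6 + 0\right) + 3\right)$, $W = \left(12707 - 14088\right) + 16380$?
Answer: $\sqrt{17039} \approx 130.53$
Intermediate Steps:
$W = 14999$ ($W = -1381 + 16380 = 14999$)
$c = 17$ ($c = 8 + \left(6 + 3\right) = 8 + 9 = 17$)
$z = 2040$ ($z = 5 \cdot 4 \cdot 17 \cdot 6 = 20 \cdot 17 \cdot 6 = 340 \cdot 6 = 2040$)
$\sqrt{W + z} = \sqrt{14999 + 2040} = \sqrt{17039}$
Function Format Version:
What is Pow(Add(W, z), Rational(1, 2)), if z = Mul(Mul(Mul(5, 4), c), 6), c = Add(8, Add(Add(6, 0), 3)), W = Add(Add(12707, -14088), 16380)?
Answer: Pow(17039, Rational(1, 2)) ≈ 130.53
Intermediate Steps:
W = 14999 (W = Add(-1381, 16380) = 14999)
c = 17 (c = Add(8, Add(6, 3)) = Add(8, 9) = 17)
z = 2040 (z = Mul(Mul(Mul(5, 4), 17), 6) = Mul(Mul(20, 17), 6) = Mul(340, 6) = 2040)
Pow(Add(W, z), Rational(1, 2)) = Pow(Add(14999, 2040), Rational(1, 2)) = Pow(17039, Rational(1, 2))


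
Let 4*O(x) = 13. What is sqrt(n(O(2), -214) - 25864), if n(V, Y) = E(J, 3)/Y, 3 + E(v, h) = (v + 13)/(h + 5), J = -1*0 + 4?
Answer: I*sqrt(4737870227)/428 ≈ 160.82*I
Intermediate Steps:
O(x) = 13/4 (O(x) = (1/4)*13 = 13/4)
J = 4 (J = 0 + 4 = 4)
E(v, h) = -3 + (13 + v)/(5 + h) (E(v, h) = -3 + (v + 13)/(h + 5) = -3 + (13 + v)/(5 + h))
n(V, Y) = -7/(8*Y) (n(V, Y) = ((-2 + 4 - 3*3)/(5 + 3))/Y = ((-2 + 4 - 9)/8)/Y = ((1/8)*(-7))/Y = -7/(8*Y))
sqrt(n(O(2), -214) - 25864) = sqrt(-7/8/(-214) - 25864) = sqrt(-7/8*(-1/214) - 25864) = sqrt(7/1712 - 25864) = sqrt(-44279161/1712) = I*sqrt(4737870227)/428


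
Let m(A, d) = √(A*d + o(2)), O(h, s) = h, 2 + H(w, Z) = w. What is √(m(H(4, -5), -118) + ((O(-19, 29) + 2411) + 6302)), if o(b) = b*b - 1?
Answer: √(8694 + I*√233) ≈ 93.242 + 0.0819*I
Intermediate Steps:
o(b) = -1 + b² (o(b) = b² - 1 = -1 + b²)
H(w, Z) = -2 + w
m(A, d) = √(3 + A*d) (m(A, d) = √(A*d + (-1 + 2²)) = √(A*d + (-1 + 4)) = √(A*d + 3) = √(3 + A*d))
√(m(H(4, -5), -118) + ((O(-19, 29) + 2411) + 6302)) = √(√(3 + (-2 + 4)*(-118)) + ((-19 + 2411) + 6302)) = √(√(3 + 2*(-118)) + (2392 + 6302)) = √(√(3 - 236) + 8694) = √(√(-233) + 8694) = √(I*√233 + 8694) = √(8694 + I*√233)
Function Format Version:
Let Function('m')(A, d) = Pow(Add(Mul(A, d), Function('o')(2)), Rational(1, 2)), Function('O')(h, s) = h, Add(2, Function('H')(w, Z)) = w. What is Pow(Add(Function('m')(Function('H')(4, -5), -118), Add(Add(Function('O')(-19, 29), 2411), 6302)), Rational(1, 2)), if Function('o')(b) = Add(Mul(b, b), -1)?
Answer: Pow(Add(8694, Mul(I, Pow(233, Rational(1, 2)))), Rational(1, 2)) ≈ Add(93.242, Mul(0.0819, I))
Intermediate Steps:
Function('o')(b) = Add(-1, Pow(b, 2)) (Function('o')(b) = Add(Pow(b, 2), -1) = Add(-1, Pow(b, 2)))
Function('H')(w, Z) = Add(-2, w)
Function('m')(A, d) = Pow(Add(3, Mul(A, d)), Rational(1, 2)) (Function('m')(A, d) = Pow(Add(Mul(A, d), Add(-1, Pow(2, 2))), Rational(1, 2)) = Pow(Add(Mul(A, d), Add(-1, 4)), Rational(1, 2)) = Pow(Add(Mul(A, d), 3), Rational(1, 2)) = Pow(Add(3, Mul(A, d)), Rational(1, 2)))
Pow(Add(Function('m')(Function('H')(4, -5), -118), Add(Add(Function('O')(-19, 29), 2411), 6302)), Rational(1, 2)) = Pow(Add(Pow(Add(3, Mul(Add(-2, 4), -118)), Rational(1, 2)), Add(Add(-19, 2411), 6302)), Rational(1, 2)) = Pow(Add(Pow(Add(3, Mul(2, -118)), Rational(1, 2)), Add(2392, 6302)), Rational(1, 2)) = Pow(Add(Pow(Add(3, -236), Rational(1, 2)), 8694), Rational(1, 2)) = Pow(Add(Pow(-233, Rational(1, 2)), 8694), Rational(1, 2)) = Pow(Add(Mul(I, Pow(233, Rational(1, 2))), 8694), Rational(1, 2)) = Pow(Add(8694, Mul(I, Pow(233, Rational(1, 2)))), Rational(1, 2))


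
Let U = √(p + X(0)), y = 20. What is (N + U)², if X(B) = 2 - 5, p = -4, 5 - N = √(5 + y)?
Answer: -7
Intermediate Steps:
N = 0 (N = 5 - √(5 + 20) = 5 - √25 = 5 - 1*5 = 5 - 5 = 0)
X(B) = -3
U = I*√7 (U = √(-4 - 3) = √(-7) = I*√7 ≈ 2.6458*I)
(N + U)² = (0 + I*√7)² = (I*√7)² = -7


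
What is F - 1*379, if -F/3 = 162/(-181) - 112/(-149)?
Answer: -10209653/26969 ≈ -378.57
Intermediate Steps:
F = 11598/26969 (F = -3*(162/(-181) - 112/(-149)) = -3*(162*(-1/181) - 112*(-1/149)) = -3*(-162/181 + 112/149) = -3*(-3866/26969) = 11598/26969 ≈ 0.43005)
F - 1*379 = 11598/26969 - 1*379 = 11598/26969 - 379 = -10209653/26969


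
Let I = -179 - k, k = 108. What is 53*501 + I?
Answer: 26266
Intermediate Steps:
I = -287 (I = -179 - 1*108 = -179 - 108 = -287)
53*501 + I = 53*501 - 287 = 26553 - 287 = 26266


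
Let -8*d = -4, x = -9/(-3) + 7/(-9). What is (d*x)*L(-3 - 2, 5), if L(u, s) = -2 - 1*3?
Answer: -50/9 ≈ -5.5556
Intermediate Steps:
L(u, s) = -5 (L(u, s) = -2 - 3 = -5)
x = 20/9 (x = -9*(-⅓) + 7*(-⅑) = 3 - 7/9 = 20/9 ≈ 2.2222)
d = ½ (d = -⅛*(-4) = ½ ≈ 0.50000)
(d*x)*L(-3 - 2, 5) = ((½)*(20/9))*(-5) = (10/9)*(-5) = -50/9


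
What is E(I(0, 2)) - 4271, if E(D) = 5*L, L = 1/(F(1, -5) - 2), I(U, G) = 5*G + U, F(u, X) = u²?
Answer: -4276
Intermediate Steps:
I(U, G) = U + 5*G
L = -1 (L = 1/(1² - 2) = 1/(1 - 2) = 1/(-1) = -1)
E(D) = -5 (E(D) = 5*(-1) = -5)
E(I(0, 2)) - 4271 = -5 - 4271 = -4276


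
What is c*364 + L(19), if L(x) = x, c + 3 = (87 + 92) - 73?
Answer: 37511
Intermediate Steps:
c = 103 (c = -3 + ((87 + 92) - 73) = -3 + (179 - 73) = -3 + 106 = 103)
c*364 + L(19) = 103*364 + 19 = 37492 + 19 = 37511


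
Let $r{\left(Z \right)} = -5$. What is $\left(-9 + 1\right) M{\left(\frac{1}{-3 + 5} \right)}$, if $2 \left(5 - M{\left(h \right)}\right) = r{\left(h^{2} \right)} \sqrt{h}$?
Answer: $-40 - 10 \sqrt{2} \approx -54.142$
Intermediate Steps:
$M{\left(h \right)} = 5 + \frac{5 \sqrt{h}}{2}$ ($M{\left(h \right)} = 5 - \frac{\left(-5\right) \sqrt{h}}{2} = 5 + \frac{5 \sqrt{h}}{2}$)
$\left(-9 + 1\right) M{\left(\frac{1}{-3 + 5} \right)} = \left(-9 + 1\right) \left(5 + \frac{5 \sqrt{\frac{1}{-3 + 5}}}{2}\right) = - 8 \left(5 + \frac{5 \sqrt{\frac{1}{2}}}{2}\right) = - 8 \left(5 + \frac{5}{2 \sqrt{2}}\right) = - 8 \left(5 + \frac{5 \frac{\sqrt{2}}{2}}{2}\right) = - 8 \left(5 + \frac{5 \sqrt{2}}{4}\right) = -40 - 10 \sqrt{2}$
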